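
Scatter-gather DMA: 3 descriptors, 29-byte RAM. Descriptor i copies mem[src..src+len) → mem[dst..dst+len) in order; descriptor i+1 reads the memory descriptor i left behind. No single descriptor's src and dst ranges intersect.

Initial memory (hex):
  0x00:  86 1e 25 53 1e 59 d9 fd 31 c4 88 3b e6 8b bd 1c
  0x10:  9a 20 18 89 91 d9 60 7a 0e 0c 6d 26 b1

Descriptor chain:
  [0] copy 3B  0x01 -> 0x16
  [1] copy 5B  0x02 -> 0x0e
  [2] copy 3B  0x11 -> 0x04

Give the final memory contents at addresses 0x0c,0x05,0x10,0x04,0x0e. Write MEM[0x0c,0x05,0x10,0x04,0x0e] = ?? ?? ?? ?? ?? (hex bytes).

MEM[0x0c,0x05,0x10,0x04,0x0e] = e6 d9 1e 59 25

#0 dst[0x16+3] := {0x1e,0x25,0x53}
#1 dst[0x0e+5] := {0x25,0x53,0x1e,0x59,0xd9}
#2 dst[0x04+3] := {0x59,0xd9,0x89}
query mem[0x0c]=0xe6, mem[0x05]=0xd9, mem[0x10]=0x1e, mem[0x04]=0x59, mem[0x0e]=0x25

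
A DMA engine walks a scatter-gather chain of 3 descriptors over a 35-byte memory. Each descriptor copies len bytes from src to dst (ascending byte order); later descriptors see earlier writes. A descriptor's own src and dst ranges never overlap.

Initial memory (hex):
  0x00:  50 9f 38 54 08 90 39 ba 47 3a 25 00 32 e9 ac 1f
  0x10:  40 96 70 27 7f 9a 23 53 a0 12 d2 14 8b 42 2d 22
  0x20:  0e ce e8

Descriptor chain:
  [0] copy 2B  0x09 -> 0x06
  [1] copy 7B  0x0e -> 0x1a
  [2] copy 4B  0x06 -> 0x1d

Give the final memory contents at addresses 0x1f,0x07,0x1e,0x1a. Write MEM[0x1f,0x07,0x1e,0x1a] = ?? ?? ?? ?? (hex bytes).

[0] 0x09->0x06 len=2 : 3a 25
[1] 0x0e->0x1a len=7 : ac 1f 40 96 70 27 7f
[2] 0x06->0x1d len=4 : 3a 25 47 3a
query mem[0x1f]=0x47, mem[0x07]=0x25, mem[0x1e]=0x25, mem[0x1a]=0xac

MEM[0x1f,0x07,0x1e,0x1a] = 47 25 25 ac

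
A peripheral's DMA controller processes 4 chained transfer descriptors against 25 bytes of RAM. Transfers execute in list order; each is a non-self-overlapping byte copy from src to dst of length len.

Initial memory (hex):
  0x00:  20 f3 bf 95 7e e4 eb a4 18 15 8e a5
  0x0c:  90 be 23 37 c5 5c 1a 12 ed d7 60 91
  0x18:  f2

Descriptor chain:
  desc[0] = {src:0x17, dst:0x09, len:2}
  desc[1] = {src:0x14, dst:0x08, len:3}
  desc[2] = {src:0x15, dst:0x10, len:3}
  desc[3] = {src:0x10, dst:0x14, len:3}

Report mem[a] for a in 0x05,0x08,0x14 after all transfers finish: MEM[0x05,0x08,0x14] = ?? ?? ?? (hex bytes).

MEM[0x05,0x08,0x14] = e4 ed d7

#0 dst[0x09+2] := {0x91,0xf2}
#1 dst[0x08+3] := {0xed,0xd7,0x60}
#2 dst[0x10+3] := {0xd7,0x60,0x91}
#3 dst[0x14+3] := {0xd7,0x60,0x91}
query mem[0x05]=0xe4, mem[0x08]=0xed, mem[0x14]=0xd7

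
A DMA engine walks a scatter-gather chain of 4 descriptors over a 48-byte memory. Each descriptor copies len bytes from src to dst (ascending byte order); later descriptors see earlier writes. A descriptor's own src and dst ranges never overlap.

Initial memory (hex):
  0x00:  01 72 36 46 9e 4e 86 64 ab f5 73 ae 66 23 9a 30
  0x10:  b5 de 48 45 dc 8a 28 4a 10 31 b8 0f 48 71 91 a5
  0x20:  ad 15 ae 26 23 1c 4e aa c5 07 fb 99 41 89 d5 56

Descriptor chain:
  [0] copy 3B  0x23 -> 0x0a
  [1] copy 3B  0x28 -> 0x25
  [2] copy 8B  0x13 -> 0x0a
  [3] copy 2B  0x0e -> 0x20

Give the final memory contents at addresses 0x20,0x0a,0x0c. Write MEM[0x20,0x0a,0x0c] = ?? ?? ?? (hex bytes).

MEM[0x20,0x0a,0x0c] = 4a 45 8a

  after D0: wrote 3B at 0x0a = 26231c
  after D1: wrote 3B at 0x25 = c507fb
  after D2: wrote 8B at 0x0a = 45dc8a284a1031b8
  after D3: wrote 2B at 0x20 = 4a10
query mem[0x20]=0x4a, mem[0x0a]=0x45, mem[0x0c]=0x8a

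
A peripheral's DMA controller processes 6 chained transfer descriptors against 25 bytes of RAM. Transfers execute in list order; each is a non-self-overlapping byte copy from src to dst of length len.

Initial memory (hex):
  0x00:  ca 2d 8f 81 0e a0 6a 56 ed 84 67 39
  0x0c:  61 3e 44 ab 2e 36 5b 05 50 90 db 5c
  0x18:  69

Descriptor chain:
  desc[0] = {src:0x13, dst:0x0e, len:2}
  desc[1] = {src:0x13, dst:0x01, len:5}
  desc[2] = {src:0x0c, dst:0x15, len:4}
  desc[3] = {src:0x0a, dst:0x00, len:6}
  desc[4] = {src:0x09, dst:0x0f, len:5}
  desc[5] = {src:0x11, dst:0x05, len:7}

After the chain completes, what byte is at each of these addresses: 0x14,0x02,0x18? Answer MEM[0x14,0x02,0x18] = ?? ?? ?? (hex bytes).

MEM[0x14,0x02,0x18] = 50 61 50

D0: mem[0x0e..0x0f] <- [05 50]
D1: mem[0x01..0x05] <- [05 50 90 db 5c]
D2: mem[0x15..0x18] <- [61 3e 05 50]
D3: mem[0x00..0x05] <- [67 39 61 3e 05 50]
D4: mem[0x0f..0x13] <- [84 67 39 61 3e]
D5: mem[0x05..0x0b] <- [39 61 3e 50 61 3e 05]
query mem[0x14]=0x50, mem[0x02]=0x61, mem[0x18]=0x50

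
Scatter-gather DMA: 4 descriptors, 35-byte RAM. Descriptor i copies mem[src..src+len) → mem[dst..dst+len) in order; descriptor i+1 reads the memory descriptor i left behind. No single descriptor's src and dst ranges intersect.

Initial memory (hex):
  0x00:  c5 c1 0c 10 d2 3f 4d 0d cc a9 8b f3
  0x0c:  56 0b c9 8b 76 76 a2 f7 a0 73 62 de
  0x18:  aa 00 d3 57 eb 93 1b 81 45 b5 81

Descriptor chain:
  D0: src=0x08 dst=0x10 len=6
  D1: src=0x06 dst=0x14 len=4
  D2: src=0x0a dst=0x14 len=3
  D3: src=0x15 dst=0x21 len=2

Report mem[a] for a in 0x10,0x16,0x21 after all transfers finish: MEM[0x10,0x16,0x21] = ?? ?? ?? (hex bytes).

MEM[0x10,0x16,0x21] = cc 56 f3

  after D0: wrote 6B at 0x10 = cca98bf3560b
  after D1: wrote 4B at 0x14 = 4d0dcca9
  after D2: wrote 3B at 0x14 = 8bf356
  after D3: wrote 2B at 0x21 = f356
query mem[0x10]=0xcc, mem[0x16]=0x56, mem[0x21]=0xf3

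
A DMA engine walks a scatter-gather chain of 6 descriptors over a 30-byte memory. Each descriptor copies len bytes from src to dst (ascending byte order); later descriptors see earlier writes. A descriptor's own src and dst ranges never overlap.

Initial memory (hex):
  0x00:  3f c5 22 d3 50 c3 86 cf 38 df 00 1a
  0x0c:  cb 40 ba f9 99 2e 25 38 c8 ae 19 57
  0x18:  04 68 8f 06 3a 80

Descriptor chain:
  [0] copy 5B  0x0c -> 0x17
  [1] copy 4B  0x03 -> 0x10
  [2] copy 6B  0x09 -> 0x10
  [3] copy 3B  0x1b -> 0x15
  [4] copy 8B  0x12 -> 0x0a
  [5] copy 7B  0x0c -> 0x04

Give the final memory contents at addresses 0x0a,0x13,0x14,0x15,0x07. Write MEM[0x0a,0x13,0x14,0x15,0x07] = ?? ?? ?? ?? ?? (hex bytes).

MEM[0x0a,0x13,0x14,0x15,0x07] = 1a cb 40 99 80

[0] 0x0c->0x17 len=5 : cb 40 ba f9 99
[1] 0x03->0x10 len=4 : d3 50 c3 86
[2] 0x09->0x10 len=6 : df 00 1a cb 40 ba
[3] 0x1b->0x15 len=3 : 99 3a 80
[4] 0x12->0x0a len=8 : 1a cb 40 99 3a 80 40 ba
[5] 0x0c->0x04 len=7 : 40 99 3a 80 40 ba 1a
query mem[0x0a]=0x1a, mem[0x13]=0xcb, mem[0x14]=0x40, mem[0x15]=0x99, mem[0x07]=0x80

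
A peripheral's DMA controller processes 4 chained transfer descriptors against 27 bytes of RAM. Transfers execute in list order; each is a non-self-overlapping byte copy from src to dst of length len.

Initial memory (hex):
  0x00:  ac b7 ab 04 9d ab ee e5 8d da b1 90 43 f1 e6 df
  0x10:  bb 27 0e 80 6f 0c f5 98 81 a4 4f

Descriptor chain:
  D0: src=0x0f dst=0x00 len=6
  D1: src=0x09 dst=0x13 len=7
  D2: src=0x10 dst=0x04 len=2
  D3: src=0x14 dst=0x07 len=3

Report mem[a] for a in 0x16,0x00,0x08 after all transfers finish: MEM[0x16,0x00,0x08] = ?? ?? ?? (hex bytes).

  after D0: wrote 6B at 0x00 = dfbb270e806f
  after D1: wrote 7B at 0x13 = dab19043f1e6df
  after D2: wrote 2B at 0x04 = bb27
  after D3: wrote 3B at 0x07 = b19043
query mem[0x16]=0x43, mem[0x00]=0xdf, mem[0x08]=0x90

MEM[0x16,0x00,0x08] = 43 df 90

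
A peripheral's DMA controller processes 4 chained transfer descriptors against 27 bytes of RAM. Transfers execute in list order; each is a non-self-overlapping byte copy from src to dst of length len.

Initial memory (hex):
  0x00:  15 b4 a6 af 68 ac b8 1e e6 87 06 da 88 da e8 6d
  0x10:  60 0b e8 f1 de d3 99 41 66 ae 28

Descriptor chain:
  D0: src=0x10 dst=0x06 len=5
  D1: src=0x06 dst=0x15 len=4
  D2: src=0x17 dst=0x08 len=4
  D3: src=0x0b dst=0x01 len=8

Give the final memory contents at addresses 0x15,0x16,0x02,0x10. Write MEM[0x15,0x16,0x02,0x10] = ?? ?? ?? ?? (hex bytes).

MEM[0x15,0x16,0x02,0x10] = 60 0b 88 60

  after D0: wrote 5B at 0x06 = 600be8f1de
  after D1: wrote 4B at 0x15 = 600be8f1
  after D2: wrote 4B at 0x08 = e8f1ae28
  after D3: wrote 8B at 0x01 = 2888dae86d600be8
query mem[0x15]=0x60, mem[0x16]=0x0b, mem[0x02]=0x88, mem[0x10]=0x60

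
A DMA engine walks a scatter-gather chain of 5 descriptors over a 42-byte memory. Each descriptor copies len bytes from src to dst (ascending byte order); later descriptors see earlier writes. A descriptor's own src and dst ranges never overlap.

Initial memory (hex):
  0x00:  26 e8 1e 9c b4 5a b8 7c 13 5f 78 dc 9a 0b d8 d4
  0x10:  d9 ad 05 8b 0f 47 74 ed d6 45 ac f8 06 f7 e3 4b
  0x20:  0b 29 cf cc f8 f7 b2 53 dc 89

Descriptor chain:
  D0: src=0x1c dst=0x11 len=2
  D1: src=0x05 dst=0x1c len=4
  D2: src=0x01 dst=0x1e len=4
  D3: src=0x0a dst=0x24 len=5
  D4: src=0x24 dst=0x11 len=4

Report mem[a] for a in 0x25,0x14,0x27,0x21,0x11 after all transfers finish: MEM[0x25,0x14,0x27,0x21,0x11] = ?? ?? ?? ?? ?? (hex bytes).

MEM[0x25,0x14,0x27,0x21,0x11] = dc 0b 0b b4 78

[0] 0x1c->0x11 len=2 : 06 f7
[1] 0x05->0x1c len=4 : 5a b8 7c 13
[2] 0x01->0x1e len=4 : e8 1e 9c b4
[3] 0x0a->0x24 len=5 : 78 dc 9a 0b d8
[4] 0x24->0x11 len=4 : 78 dc 9a 0b
query mem[0x25]=0xdc, mem[0x14]=0x0b, mem[0x27]=0x0b, mem[0x21]=0xb4, mem[0x11]=0x78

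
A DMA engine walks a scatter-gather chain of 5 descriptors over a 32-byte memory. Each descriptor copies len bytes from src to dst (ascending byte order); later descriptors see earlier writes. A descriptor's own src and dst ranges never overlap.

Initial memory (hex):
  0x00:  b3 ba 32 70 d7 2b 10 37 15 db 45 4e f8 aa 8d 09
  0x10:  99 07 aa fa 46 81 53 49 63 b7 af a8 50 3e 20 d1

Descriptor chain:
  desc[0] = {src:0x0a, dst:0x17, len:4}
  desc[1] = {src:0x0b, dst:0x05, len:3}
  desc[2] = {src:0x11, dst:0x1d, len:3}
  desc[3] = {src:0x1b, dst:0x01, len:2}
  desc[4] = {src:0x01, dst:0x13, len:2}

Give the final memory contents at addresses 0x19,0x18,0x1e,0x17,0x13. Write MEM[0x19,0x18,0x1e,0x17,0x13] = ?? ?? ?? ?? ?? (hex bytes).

D0: mem[0x17..0x1a] <- [45 4e f8 aa]
D1: mem[0x05..0x07] <- [4e f8 aa]
D2: mem[0x1d..0x1f] <- [07 aa fa]
D3: mem[0x01..0x02] <- [a8 50]
D4: mem[0x13..0x14] <- [a8 50]
query mem[0x19]=0xf8, mem[0x18]=0x4e, mem[0x1e]=0xaa, mem[0x17]=0x45, mem[0x13]=0xa8

MEM[0x19,0x18,0x1e,0x17,0x13] = f8 4e aa 45 a8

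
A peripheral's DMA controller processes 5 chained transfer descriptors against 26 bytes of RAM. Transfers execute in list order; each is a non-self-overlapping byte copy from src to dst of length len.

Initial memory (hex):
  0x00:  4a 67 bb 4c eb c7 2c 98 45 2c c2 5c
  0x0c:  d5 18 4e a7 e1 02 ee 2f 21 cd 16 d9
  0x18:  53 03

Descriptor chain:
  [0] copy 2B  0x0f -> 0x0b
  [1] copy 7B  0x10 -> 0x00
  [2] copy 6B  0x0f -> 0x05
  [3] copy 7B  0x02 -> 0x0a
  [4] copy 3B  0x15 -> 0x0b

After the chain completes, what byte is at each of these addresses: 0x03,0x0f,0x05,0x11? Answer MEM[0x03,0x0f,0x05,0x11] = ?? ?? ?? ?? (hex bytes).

MEM[0x03,0x0f,0x05,0x11] = 2f 02 a7 02

  after D0: wrote 2B at 0x0b = a7e1
  after D1: wrote 7B at 0x00 = e102ee2f21cd16
  after D2: wrote 6B at 0x05 = a7e102ee2f21
  after D3: wrote 7B at 0x0a = ee2f21a7e102ee
  after D4: wrote 3B at 0x0b = cd16d9
query mem[0x03]=0x2f, mem[0x0f]=0x02, mem[0x05]=0xa7, mem[0x11]=0x02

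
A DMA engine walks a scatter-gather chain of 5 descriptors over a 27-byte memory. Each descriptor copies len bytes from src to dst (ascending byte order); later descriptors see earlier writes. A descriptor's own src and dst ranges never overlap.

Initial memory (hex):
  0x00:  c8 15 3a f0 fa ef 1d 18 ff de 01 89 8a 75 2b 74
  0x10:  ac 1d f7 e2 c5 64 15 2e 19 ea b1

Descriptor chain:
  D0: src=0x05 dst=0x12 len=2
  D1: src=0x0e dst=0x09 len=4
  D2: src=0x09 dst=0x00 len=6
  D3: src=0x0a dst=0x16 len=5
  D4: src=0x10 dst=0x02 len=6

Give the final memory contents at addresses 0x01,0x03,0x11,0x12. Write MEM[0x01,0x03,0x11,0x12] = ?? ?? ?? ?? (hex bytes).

MEM[0x01,0x03,0x11,0x12] = 74 1d 1d ef

  after D0: wrote 2B at 0x12 = ef1d
  after D1: wrote 4B at 0x09 = 2b74ac1d
  after D2: wrote 6B at 0x00 = 2b74ac1d752b
  after D3: wrote 5B at 0x16 = 74ac1d752b
  after D4: wrote 6B at 0x02 = ac1def1dc564
query mem[0x01]=0x74, mem[0x03]=0x1d, mem[0x11]=0x1d, mem[0x12]=0xef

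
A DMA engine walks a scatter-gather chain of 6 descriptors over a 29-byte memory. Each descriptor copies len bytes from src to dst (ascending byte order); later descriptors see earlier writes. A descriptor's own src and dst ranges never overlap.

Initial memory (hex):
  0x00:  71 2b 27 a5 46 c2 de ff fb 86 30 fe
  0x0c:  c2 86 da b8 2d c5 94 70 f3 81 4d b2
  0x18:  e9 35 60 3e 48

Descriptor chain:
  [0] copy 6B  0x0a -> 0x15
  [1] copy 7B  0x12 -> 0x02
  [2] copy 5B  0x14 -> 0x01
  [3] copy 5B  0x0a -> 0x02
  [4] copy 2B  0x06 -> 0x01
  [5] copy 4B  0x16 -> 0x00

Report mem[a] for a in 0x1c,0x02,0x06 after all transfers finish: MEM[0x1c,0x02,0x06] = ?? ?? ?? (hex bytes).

MEM[0x1c,0x02,0x06] = 48 86 da

[0] 0x0a->0x15 len=6 : 30 fe c2 86 da b8
[1] 0x12->0x02 len=7 : 94 70 f3 30 fe c2 86
[2] 0x14->0x01 len=5 : f3 30 fe c2 86
[3] 0x0a->0x02 len=5 : 30 fe c2 86 da
[4] 0x06->0x01 len=2 : da c2
[5] 0x16->0x00 len=4 : fe c2 86 da
query mem[0x1c]=0x48, mem[0x02]=0x86, mem[0x06]=0xda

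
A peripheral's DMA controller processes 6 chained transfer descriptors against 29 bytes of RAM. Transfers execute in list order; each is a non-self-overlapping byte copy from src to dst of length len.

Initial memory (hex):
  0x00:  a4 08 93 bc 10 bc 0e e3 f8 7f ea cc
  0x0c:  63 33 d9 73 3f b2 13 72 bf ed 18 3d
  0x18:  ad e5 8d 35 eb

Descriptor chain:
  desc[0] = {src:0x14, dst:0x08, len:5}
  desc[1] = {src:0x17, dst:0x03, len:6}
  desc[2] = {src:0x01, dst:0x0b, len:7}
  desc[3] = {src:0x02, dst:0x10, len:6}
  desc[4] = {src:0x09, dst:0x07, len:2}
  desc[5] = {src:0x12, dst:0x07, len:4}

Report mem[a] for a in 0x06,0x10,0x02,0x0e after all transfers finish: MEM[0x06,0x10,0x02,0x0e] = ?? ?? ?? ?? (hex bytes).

#0 dst[0x08+5] := {0xbf,0xed,0x18,0x3d,0xad}
#1 dst[0x03+6] := {0x3d,0xad,0xe5,0x8d,0x35,0xeb}
#2 dst[0x0b+7] := {0x08,0x93,0x3d,0xad,0xe5,0x8d,0x35}
#3 dst[0x10+6] := {0x93,0x3d,0xad,0xe5,0x8d,0x35}
#4 dst[0x07+2] := {0xed,0x18}
#5 dst[0x07+4] := {0xad,0xe5,0x8d,0x35}
query mem[0x06]=0x8d, mem[0x10]=0x93, mem[0x02]=0x93, mem[0x0e]=0xad

MEM[0x06,0x10,0x02,0x0e] = 8d 93 93 ad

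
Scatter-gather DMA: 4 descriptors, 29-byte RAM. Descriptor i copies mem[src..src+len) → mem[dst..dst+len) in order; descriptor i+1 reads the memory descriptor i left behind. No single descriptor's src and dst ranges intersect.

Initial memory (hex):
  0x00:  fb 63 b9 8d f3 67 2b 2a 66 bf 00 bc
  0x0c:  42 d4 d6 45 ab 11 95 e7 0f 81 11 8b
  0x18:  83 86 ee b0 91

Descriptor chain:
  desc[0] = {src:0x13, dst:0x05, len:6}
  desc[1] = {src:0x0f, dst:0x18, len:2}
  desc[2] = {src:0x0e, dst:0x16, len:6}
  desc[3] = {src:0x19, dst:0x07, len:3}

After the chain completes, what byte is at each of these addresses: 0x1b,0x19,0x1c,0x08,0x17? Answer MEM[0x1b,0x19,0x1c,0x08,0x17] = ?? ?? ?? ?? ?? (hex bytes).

MEM[0x1b,0x19,0x1c,0x08,0x17] = e7 11 91 95 45

  after D0: wrote 6B at 0x05 = e70f81118b83
  after D1: wrote 2B at 0x18 = 45ab
  after D2: wrote 6B at 0x16 = d645ab1195e7
  after D3: wrote 3B at 0x07 = 1195e7
query mem[0x1b]=0xe7, mem[0x19]=0x11, mem[0x1c]=0x91, mem[0x08]=0x95, mem[0x17]=0x45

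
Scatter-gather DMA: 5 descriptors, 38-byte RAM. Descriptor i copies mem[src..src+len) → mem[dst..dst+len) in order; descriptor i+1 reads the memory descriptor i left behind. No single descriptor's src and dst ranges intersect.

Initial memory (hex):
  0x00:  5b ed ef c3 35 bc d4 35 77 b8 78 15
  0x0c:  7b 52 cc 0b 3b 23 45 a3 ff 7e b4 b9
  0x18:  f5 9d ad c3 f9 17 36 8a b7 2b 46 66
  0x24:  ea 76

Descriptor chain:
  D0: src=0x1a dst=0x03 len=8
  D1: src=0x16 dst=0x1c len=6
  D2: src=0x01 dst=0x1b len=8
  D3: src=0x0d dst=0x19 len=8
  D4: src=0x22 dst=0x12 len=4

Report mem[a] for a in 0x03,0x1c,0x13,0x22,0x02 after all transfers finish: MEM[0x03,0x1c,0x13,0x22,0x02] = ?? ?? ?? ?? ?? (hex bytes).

MEM[0x03,0x1c,0x13,0x22,0x02] = ad 3b 66 8a ef

  after D0: wrote 8B at 0x03 = adc3f917368ab72b
  after D1: wrote 6B at 0x1c = b4b9f59dadc3
  after D2: wrote 8B at 0x1b = edefadc3f917368a
  after D3: wrote 8B at 0x19 = 52cc0b3b2345a3ff
  after D4: wrote 4B at 0x12 = 8a66ea76
query mem[0x03]=0xad, mem[0x1c]=0x3b, mem[0x13]=0x66, mem[0x22]=0x8a, mem[0x02]=0xef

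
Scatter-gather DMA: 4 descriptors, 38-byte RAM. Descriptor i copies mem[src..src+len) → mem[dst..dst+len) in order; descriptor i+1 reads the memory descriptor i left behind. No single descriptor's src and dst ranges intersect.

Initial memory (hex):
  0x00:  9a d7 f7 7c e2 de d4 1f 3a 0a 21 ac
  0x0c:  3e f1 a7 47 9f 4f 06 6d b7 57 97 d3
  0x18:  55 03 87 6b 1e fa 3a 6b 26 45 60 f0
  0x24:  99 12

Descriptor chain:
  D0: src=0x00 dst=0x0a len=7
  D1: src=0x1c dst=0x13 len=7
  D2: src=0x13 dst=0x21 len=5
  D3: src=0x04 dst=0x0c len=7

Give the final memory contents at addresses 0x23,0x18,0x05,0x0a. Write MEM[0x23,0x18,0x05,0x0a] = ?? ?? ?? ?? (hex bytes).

MEM[0x23,0x18,0x05,0x0a] = 3a 45 de 9a

  after D0: wrote 7B at 0x0a = 9ad7f77ce2ded4
  after D1: wrote 7B at 0x13 = 1efa3a6b264560
  after D2: wrote 5B at 0x21 = 1efa3a6b26
  after D3: wrote 7B at 0x0c = e2ded41f3a0a9a
query mem[0x23]=0x3a, mem[0x18]=0x45, mem[0x05]=0xde, mem[0x0a]=0x9a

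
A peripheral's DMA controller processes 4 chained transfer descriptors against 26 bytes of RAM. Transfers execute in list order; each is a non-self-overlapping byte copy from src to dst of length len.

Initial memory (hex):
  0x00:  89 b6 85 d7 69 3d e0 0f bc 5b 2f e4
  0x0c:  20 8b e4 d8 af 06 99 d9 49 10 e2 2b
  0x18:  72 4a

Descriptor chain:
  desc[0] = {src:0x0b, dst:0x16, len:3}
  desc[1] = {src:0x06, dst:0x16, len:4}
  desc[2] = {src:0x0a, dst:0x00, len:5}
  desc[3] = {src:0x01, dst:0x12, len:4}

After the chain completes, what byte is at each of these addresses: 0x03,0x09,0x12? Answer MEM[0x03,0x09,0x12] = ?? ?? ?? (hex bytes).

  after D0: wrote 3B at 0x16 = e4208b
  after D1: wrote 4B at 0x16 = e00fbc5b
  after D2: wrote 5B at 0x00 = 2fe4208be4
  after D3: wrote 4B at 0x12 = e4208be4
query mem[0x03]=0x8b, mem[0x09]=0x5b, mem[0x12]=0xe4

MEM[0x03,0x09,0x12] = 8b 5b e4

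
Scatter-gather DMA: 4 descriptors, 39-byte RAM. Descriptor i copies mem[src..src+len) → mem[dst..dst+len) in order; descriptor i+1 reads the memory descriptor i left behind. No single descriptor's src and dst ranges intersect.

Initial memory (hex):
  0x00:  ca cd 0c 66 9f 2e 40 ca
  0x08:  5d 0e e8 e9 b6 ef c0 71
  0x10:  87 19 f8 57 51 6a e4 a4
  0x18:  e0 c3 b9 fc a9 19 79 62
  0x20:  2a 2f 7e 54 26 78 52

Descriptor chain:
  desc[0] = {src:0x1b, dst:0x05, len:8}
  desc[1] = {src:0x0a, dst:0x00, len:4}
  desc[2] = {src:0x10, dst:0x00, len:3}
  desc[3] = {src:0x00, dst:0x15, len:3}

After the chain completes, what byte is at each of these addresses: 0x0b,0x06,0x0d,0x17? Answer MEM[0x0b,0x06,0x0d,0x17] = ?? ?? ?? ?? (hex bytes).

MEM[0x0b,0x06,0x0d,0x17] = 2f a9 ef f8

#0 dst[0x05+8] := {0xfc,0xa9,0x19,0x79,0x62,0x2a,0x2f,0x7e}
#1 dst[0x00+4] := {0x2a,0x2f,0x7e,0xef}
#2 dst[0x00+3] := {0x87,0x19,0xf8}
#3 dst[0x15+3] := {0x87,0x19,0xf8}
query mem[0x0b]=0x2f, mem[0x06]=0xa9, mem[0x0d]=0xef, mem[0x17]=0xf8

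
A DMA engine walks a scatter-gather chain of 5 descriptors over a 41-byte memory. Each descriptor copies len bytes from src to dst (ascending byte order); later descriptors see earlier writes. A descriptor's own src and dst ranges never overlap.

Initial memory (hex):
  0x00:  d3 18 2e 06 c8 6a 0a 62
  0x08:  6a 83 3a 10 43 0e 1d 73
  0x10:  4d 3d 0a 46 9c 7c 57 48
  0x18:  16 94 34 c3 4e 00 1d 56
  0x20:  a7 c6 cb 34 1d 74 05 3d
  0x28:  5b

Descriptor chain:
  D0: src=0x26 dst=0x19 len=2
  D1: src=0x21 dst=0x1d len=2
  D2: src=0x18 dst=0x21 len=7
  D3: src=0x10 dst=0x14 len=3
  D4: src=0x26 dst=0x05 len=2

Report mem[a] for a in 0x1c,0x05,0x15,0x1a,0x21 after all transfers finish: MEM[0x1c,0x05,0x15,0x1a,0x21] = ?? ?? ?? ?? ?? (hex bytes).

[0] 0x26->0x19 len=2 : 05 3d
[1] 0x21->0x1d len=2 : c6 cb
[2] 0x18->0x21 len=7 : 16 05 3d c3 4e c6 cb
[3] 0x10->0x14 len=3 : 4d 3d 0a
[4] 0x26->0x05 len=2 : c6 cb
query mem[0x1c]=0x4e, mem[0x05]=0xc6, mem[0x15]=0x3d, mem[0x1a]=0x3d, mem[0x21]=0x16

MEM[0x1c,0x05,0x15,0x1a,0x21] = 4e c6 3d 3d 16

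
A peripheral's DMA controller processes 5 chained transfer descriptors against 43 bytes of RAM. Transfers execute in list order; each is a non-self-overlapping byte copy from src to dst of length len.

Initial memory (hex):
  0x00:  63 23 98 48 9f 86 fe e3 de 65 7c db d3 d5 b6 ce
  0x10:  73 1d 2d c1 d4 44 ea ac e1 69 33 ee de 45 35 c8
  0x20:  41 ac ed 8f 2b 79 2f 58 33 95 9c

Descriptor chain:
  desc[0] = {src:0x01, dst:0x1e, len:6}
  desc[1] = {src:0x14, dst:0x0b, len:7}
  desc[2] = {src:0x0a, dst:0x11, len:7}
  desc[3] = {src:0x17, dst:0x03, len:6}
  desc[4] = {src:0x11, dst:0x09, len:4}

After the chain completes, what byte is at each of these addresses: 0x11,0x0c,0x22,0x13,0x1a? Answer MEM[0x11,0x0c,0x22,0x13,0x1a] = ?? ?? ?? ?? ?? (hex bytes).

MEM[0x11,0x0c,0x22,0x13,0x1a] = 7c ea 86 44 33

[0] 0x01->0x1e len=6 : 23 98 48 9f 86 fe
[1] 0x14->0x0b len=7 : d4 44 ea ac e1 69 33
[2] 0x0a->0x11 len=7 : 7c d4 44 ea ac e1 69
[3] 0x17->0x03 len=6 : 69 e1 69 33 ee de
[4] 0x11->0x09 len=4 : 7c d4 44 ea
query mem[0x11]=0x7c, mem[0x0c]=0xea, mem[0x22]=0x86, mem[0x13]=0x44, mem[0x1a]=0x33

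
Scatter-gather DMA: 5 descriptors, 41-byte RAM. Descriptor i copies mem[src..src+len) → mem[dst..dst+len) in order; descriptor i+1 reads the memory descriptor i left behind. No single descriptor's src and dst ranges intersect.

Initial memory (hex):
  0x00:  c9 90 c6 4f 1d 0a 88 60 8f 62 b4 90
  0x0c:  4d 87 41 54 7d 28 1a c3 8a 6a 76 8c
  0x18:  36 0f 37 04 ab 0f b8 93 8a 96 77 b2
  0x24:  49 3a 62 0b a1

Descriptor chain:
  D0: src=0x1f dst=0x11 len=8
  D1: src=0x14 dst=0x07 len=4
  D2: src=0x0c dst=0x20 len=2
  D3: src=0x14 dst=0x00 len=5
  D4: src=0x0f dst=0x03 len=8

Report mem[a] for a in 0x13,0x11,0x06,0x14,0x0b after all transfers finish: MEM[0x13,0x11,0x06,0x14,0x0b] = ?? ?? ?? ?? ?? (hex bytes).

MEM[0x13,0x11,0x06,0x14,0x0b] = 96 93 8a 77 90

  after D0: wrote 8B at 0x11 = 938a9677b2493a62
  after D1: wrote 4B at 0x07 = 77b2493a
  after D2: wrote 2B at 0x20 = 4d87
  after D3: wrote 5B at 0x00 = 77b2493a62
  after D4: wrote 8B at 0x03 = 547d938a9677b249
query mem[0x13]=0x96, mem[0x11]=0x93, mem[0x06]=0x8a, mem[0x14]=0x77, mem[0x0b]=0x90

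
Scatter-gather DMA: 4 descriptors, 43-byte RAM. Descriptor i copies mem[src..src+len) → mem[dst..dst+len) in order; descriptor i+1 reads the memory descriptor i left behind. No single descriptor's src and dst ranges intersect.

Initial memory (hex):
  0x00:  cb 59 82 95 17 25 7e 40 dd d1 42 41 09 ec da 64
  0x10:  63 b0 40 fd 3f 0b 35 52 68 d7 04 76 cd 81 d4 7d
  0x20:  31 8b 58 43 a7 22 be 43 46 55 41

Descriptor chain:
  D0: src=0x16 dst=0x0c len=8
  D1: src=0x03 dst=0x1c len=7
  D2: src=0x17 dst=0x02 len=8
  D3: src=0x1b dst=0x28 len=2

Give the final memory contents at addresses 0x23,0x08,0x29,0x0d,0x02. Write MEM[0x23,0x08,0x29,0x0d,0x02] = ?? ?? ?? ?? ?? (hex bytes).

MEM[0x23,0x08,0x29,0x0d,0x02] = 43 17 95 52 52

D0: mem[0x0c..0x13] <- [35 52 68 d7 04 76 cd 81]
D1: mem[0x1c..0x22] <- [95 17 25 7e 40 dd d1]
D2: mem[0x02..0x09] <- [52 68 d7 04 76 95 17 25]
D3: mem[0x28..0x29] <- [76 95]
query mem[0x23]=0x43, mem[0x08]=0x17, mem[0x29]=0x95, mem[0x0d]=0x52, mem[0x02]=0x52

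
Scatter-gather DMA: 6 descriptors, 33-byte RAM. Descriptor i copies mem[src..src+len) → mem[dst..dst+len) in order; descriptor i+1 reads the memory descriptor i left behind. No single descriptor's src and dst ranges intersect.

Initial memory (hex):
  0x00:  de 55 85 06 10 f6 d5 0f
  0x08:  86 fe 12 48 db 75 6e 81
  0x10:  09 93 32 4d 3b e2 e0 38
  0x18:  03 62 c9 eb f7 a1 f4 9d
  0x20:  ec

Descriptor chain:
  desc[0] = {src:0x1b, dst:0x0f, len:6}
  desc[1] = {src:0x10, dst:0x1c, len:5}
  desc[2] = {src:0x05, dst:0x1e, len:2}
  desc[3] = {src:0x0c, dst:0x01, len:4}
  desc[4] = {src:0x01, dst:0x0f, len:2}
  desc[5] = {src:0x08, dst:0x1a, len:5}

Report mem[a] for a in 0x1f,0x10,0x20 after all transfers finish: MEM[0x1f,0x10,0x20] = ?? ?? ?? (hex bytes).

MEM[0x1f,0x10,0x20] = d5 75 ec

[0] 0x1b->0x0f len=6 : eb f7 a1 f4 9d ec
[1] 0x10->0x1c len=5 : f7 a1 f4 9d ec
[2] 0x05->0x1e len=2 : f6 d5
[3] 0x0c->0x01 len=4 : db 75 6e eb
[4] 0x01->0x0f len=2 : db 75
[5] 0x08->0x1a len=5 : 86 fe 12 48 db
query mem[0x1f]=0xd5, mem[0x10]=0x75, mem[0x20]=0xec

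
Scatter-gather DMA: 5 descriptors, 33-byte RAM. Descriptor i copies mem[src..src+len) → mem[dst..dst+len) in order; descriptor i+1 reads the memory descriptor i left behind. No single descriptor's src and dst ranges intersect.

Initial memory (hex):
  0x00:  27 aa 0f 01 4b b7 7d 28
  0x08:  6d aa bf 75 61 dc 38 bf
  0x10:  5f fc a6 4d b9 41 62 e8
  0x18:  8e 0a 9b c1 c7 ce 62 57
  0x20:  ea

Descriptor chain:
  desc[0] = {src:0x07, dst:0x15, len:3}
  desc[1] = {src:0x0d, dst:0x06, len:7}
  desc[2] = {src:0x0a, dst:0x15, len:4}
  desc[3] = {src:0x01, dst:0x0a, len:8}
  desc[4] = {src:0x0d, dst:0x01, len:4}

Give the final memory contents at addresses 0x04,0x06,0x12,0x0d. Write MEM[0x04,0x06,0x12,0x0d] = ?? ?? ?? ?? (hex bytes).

  after D0: wrote 3B at 0x15 = 286daa
  after D1: wrote 7B at 0x06 = dc38bf5ffca64d
  after D2: wrote 4B at 0x15 = fca64ddc
  after D3: wrote 8B at 0x0a = aa0f014bb7dc38bf
  after D4: wrote 4B at 0x01 = 4bb7dc38
query mem[0x04]=0x38, mem[0x06]=0xdc, mem[0x12]=0xa6, mem[0x0d]=0x4b

MEM[0x04,0x06,0x12,0x0d] = 38 dc a6 4b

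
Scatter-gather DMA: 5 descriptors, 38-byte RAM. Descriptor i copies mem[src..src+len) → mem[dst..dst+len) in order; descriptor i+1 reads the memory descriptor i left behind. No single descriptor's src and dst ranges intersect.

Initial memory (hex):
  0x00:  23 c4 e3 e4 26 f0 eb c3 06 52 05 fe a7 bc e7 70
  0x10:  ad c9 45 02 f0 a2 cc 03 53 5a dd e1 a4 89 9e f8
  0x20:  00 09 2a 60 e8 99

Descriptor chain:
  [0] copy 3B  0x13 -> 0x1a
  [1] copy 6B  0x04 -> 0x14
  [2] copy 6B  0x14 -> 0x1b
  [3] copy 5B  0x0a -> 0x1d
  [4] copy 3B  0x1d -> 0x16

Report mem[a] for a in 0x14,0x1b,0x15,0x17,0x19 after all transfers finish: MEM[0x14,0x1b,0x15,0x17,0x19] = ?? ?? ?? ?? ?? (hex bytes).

MEM[0x14,0x1b,0x15,0x17,0x19] = 26 26 f0 fe 52

  after D0: wrote 3B at 0x1a = 02f0a2
  after D1: wrote 6B at 0x14 = 26f0ebc30652
  after D2: wrote 6B at 0x1b = 26f0ebc30652
  after D3: wrote 5B at 0x1d = 05fea7bce7
  after D4: wrote 3B at 0x16 = 05fea7
query mem[0x14]=0x26, mem[0x1b]=0x26, mem[0x15]=0xf0, mem[0x17]=0xfe, mem[0x19]=0x52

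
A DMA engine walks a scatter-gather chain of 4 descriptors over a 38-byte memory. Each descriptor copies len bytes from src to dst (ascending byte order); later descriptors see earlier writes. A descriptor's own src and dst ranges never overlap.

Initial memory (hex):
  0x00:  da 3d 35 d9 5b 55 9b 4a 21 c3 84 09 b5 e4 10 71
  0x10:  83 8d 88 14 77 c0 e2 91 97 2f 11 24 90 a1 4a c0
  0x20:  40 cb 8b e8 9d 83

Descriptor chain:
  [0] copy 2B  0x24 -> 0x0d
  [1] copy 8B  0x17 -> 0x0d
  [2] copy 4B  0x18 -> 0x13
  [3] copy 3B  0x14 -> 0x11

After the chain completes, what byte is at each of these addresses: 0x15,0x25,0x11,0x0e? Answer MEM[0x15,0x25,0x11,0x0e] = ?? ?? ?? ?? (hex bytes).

  after D0: wrote 2B at 0x0d = 9d83
  after D1: wrote 8B at 0x0d = 91972f112490a14a
  after D2: wrote 4B at 0x13 = 972f1124
  after D3: wrote 3B at 0x11 = 2f1124
query mem[0x15]=0x11, mem[0x25]=0x83, mem[0x11]=0x2f, mem[0x0e]=0x97

MEM[0x15,0x25,0x11,0x0e] = 11 83 2f 97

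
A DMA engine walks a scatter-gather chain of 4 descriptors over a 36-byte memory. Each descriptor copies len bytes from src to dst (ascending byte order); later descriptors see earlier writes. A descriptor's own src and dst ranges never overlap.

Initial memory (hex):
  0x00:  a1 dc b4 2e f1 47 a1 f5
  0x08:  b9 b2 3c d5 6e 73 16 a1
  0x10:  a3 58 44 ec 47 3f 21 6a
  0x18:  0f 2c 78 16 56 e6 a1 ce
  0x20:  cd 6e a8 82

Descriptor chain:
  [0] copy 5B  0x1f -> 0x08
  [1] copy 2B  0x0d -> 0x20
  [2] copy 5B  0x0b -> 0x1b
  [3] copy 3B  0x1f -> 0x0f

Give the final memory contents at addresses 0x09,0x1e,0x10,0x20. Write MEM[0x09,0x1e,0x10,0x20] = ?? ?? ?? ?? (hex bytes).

#0 dst[0x08+5] := {0xce,0xcd,0x6e,0xa8,0x82}
#1 dst[0x20+2] := {0x73,0x16}
#2 dst[0x1b+5] := {0xa8,0x82,0x73,0x16,0xa1}
#3 dst[0x0f+3] := {0xa1,0x73,0x16}
query mem[0x09]=0xcd, mem[0x1e]=0x16, mem[0x10]=0x73, mem[0x20]=0x73

MEM[0x09,0x1e,0x10,0x20] = cd 16 73 73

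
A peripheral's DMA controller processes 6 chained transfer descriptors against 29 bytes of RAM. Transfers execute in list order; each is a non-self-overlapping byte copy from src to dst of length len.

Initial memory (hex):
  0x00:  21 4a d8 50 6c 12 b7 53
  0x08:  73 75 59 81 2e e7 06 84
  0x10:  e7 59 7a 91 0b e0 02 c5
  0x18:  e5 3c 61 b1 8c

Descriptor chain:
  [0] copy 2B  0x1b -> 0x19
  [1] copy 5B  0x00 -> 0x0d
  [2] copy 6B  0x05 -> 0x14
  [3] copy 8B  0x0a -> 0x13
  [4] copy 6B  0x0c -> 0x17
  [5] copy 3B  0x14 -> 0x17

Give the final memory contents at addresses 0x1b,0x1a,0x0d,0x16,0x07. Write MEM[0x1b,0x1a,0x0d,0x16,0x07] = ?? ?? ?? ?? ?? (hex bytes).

MEM[0x1b,0x1a,0x0d,0x16,0x07] = 50 d8 21 21 53

[0] 0x1b->0x19 len=2 : b1 8c
[1] 0x00->0x0d len=5 : 21 4a d8 50 6c
[2] 0x05->0x14 len=6 : 12 b7 53 73 75 59
[3] 0x0a->0x13 len=8 : 59 81 2e 21 4a d8 50 6c
[4] 0x0c->0x17 len=6 : 2e 21 4a d8 50 6c
[5] 0x14->0x17 len=3 : 81 2e 21
query mem[0x1b]=0x50, mem[0x1a]=0xd8, mem[0x0d]=0x21, mem[0x16]=0x21, mem[0x07]=0x53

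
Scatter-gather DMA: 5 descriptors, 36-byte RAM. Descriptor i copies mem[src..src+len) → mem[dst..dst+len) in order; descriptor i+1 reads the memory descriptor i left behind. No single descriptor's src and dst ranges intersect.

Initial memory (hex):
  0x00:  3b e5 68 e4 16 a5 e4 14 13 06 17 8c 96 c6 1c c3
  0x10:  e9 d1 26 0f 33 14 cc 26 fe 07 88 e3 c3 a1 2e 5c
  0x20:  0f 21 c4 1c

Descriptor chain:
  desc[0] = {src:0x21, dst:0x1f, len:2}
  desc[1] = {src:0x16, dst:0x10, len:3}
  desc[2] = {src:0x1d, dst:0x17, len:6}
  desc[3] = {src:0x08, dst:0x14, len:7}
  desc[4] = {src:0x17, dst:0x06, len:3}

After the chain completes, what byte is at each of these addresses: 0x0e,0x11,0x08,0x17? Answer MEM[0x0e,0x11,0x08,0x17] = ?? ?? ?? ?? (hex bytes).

  after D0: wrote 2B at 0x1f = 21c4
  after D1: wrote 3B at 0x10 = cc26fe
  after D2: wrote 6B at 0x17 = a12e21c421c4
  after D3: wrote 7B at 0x14 = 1306178c96c61c
  after D4: wrote 3B at 0x06 = 8c96c6
query mem[0x0e]=0x1c, mem[0x11]=0x26, mem[0x08]=0xc6, mem[0x17]=0x8c

MEM[0x0e,0x11,0x08,0x17] = 1c 26 c6 8c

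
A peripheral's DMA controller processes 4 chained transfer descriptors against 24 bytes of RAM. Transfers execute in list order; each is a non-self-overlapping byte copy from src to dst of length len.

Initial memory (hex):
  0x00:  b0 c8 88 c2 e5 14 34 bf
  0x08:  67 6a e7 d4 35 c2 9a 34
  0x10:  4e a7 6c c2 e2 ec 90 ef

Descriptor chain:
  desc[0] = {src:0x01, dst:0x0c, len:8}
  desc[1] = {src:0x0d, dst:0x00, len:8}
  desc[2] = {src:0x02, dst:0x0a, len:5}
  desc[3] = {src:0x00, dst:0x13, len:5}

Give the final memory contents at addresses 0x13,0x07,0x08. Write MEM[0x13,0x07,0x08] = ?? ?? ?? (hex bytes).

MEM[0x13,0x07,0x08] = 88 e2 67

  after D0: wrote 8B at 0x0c = c888c2e51434bf67
  after D1: wrote 8B at 0x00 = 88c2e51434bf67e2
  after D2: wrote 5B at 0x0a = e51434bf67
  after D3: wrote 5B at 0x13 = 88c2e51434
query mem[0x13]=0x88, mem[0x07]=0xe2, mem[0x08]=0x67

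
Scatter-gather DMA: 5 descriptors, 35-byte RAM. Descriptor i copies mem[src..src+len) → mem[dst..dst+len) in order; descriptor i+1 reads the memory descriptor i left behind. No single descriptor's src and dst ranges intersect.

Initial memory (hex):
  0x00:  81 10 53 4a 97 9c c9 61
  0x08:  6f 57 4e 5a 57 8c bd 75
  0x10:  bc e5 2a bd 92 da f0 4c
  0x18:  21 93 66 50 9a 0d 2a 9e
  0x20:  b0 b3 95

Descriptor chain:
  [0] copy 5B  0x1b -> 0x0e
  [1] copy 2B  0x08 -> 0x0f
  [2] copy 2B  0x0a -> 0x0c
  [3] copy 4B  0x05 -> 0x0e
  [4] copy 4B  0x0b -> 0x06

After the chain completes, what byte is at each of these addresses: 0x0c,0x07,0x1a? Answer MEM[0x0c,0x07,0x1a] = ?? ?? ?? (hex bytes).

MEM[0x0c,0x07,0x1a] = 4e 4e 66

  after D0: wrote 5B at 0x0e = 509a0d2a9e
  after D1: wrote 2B at 0x0f = 6f57
  after D2: wrote 2B at 0x0c = 4e5a
  after D3: wrote 4B at 0x0e = 9cc9616f
  after D4: wrote 4B at 0x06 = 5a4e5a9c
query mem[0x0c]=0x4e, mem[0x07]=0x4e, mem[0x1a]=0x66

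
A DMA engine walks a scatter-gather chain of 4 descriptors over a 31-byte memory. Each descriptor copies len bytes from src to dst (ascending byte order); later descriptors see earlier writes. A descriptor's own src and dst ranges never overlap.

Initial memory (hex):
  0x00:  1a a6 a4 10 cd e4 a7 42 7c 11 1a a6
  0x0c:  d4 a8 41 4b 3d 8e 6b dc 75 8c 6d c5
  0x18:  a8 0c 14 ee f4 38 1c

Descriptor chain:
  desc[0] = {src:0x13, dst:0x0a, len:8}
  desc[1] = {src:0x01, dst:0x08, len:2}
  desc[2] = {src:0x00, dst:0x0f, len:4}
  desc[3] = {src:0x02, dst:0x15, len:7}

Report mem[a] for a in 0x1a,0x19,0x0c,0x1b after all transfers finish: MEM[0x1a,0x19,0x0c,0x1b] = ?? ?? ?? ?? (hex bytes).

  after D0: wrote 8B at 0x0a = dc758c6dc5a80c14
  after D1: wrote 2B at 0x08 = a6a4
  after D2: wrote 4B at 0x0f = 1aa6a410
  after D3: wrote 7B at 0x15 = a410cde4a742a6
query mem[0x1a]=0x42, mem[0x19]=0xa7, mem[0x0c]=0x8c, mem[0x1b]=0xa6

MEM[0x1a,0x19,0x0c,0x1b] = 42 a7 8c a6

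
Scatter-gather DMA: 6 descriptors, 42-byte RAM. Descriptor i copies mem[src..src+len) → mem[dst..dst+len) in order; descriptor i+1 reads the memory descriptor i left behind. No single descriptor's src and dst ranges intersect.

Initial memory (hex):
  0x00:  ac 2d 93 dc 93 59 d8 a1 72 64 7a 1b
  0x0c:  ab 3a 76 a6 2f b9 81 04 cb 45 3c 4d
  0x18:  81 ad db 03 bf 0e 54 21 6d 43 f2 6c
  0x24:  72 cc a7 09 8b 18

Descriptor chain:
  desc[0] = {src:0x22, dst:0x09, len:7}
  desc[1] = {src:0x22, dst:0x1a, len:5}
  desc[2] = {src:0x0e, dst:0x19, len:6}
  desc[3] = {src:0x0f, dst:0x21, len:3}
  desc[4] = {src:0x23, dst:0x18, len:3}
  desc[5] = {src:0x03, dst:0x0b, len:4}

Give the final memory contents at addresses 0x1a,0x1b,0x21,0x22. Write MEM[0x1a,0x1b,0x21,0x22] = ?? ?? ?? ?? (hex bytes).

D0: mem[0x09..0x0f] <- [f2 6c 72 cc a7 09 8b]
D1: mem[0x1a..0x1e] <- [f2 6c 72 cc a7]
D2: mem[0x19..0x1e] <- [09 8b 2f b9 81 04]
D3: mem[0x21..0x23] <- [8b 2f b9]
D4: mem[0x18..0x1a] <- [b9 72 cc]
D5: mem[0x0b..0x0e] <- [dc 93 59 d8]
query mem[0x1a]=0xcc, mem[0x1b]=0x2f, mem[0x21]=0x8b, mem[0x22]=0x2f

MEM[0x1a,0x1b,0x21,0x22] = cc 2f 8b 2f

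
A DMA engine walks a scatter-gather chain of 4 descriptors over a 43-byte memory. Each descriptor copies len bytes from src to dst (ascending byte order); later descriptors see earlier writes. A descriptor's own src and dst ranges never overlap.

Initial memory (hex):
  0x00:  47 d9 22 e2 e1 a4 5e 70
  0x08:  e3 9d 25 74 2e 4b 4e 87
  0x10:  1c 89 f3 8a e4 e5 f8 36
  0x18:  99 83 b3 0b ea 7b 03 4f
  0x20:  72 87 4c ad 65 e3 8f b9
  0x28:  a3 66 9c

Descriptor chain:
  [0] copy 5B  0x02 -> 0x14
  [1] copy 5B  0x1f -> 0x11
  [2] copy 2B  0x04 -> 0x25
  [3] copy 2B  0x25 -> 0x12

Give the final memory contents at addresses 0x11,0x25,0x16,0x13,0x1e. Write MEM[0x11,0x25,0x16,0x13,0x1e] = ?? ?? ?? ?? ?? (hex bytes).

MEM[0x11,0x25,0x16,0x13,0x1e] = 4f e1 e1 a4 03

  after D0: wrote 5B at 0x14 = 22e2e1a45e
  after D1: wrote 5B at 0x11 = 4f72874cad
  after D2: wrote 2B at 0x25 = e1a4
  after D3: wrote 2B at 0x12 = e1a4
query mem[0x11]=0x4f, mem[0x25]=0xe1, mem[0x16]=0xe1, mem[0x13]=0xa4, mem[0x1e]=0x03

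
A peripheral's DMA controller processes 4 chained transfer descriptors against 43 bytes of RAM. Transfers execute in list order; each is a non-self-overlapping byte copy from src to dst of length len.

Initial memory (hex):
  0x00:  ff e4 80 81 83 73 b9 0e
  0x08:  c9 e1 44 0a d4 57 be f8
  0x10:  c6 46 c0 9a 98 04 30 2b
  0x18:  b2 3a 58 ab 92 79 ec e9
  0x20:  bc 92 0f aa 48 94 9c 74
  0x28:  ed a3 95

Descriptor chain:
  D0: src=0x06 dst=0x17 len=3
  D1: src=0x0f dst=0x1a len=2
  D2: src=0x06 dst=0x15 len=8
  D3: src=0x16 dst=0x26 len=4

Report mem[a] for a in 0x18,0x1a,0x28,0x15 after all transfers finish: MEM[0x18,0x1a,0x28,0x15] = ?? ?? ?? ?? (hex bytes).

MEM[0x18,0x1a,0x28,0x15] = e1 0a e1 b9

#0 dst[0x17+3] := {0xb9,0x0e,0xc9}
#1 dst[0x1a+2] := {0xf8,0xc6}
#2 dst[0x15+8] := {0xb9,0x0e,0xc9,0xe1,0x44,0x0a,0xd4,0x57}
#3 dst[0x26+4] := {0x0e,0xc9,0xe1,0x44}
query mem[0x18]=0xe1, mem[0x1a]=0x0a, mem[0x28]=0xe1, mem[0x15]=0xb9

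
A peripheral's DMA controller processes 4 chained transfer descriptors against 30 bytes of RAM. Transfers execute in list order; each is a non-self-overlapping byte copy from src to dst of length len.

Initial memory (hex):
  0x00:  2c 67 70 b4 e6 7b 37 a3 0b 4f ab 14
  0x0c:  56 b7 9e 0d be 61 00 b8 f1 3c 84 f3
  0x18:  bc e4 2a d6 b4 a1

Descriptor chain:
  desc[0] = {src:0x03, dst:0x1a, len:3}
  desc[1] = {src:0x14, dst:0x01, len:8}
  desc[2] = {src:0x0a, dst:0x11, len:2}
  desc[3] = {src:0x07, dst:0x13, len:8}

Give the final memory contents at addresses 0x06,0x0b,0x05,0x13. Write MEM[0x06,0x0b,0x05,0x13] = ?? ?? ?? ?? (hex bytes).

MEM[0x06,0x0b,0x05,0x13] = e4 14 bc b4

  after D0: wrote 3B at 0x1a = b4e67b
  after D1: wrote 8B at 0x01 = f13c84f3bce4b4e6
  after D2: wrote 2B at 0x11 = ab14
  after D3: wrote 8B at 0x13 = b4e64fab1456b79e
query mem[0x06]=0xe4, mem[0x0b]=0x14, mem[0x05]=0xbc, mem[0x13]=0xb4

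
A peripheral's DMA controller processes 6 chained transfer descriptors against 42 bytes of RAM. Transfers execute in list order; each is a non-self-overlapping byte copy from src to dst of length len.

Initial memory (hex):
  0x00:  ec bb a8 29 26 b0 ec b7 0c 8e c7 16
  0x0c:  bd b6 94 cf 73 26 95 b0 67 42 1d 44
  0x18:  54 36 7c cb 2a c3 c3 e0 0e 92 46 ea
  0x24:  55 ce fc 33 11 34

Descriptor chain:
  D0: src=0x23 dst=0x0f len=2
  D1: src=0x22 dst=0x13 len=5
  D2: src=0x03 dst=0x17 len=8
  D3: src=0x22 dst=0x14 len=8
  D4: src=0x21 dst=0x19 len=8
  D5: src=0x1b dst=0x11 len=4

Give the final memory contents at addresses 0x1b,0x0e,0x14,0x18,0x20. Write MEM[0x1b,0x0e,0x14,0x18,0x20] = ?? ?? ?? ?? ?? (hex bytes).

MEM[0x1b,0x0e,0x14,0x18,0x20] = ea 94 fc fc 11

D0: mem[0x0f..0x10] <- [ea 55]
D1: mem[0x13..0x17] <- [46 ea 55 ce fc]
D2: mem[0x17..0x1e] <- [29 26 b0 ec b7 0c 8e c7]
D3: mem[0x14..0x1b] <- [46 ea 55 ce fc 33 11 34]
D4: mem[0x19..0x20] <- [92 46 ea 55 ce fc 33 11]
D5: mem[0x11..0x14] <- [ea 55 ce fc]
query mem[0x1b]=0xea, mem[0x0e]=0x94, mem[0x14]=0xfc, mem[0x18]=0xfc, mem[0x20]=0x11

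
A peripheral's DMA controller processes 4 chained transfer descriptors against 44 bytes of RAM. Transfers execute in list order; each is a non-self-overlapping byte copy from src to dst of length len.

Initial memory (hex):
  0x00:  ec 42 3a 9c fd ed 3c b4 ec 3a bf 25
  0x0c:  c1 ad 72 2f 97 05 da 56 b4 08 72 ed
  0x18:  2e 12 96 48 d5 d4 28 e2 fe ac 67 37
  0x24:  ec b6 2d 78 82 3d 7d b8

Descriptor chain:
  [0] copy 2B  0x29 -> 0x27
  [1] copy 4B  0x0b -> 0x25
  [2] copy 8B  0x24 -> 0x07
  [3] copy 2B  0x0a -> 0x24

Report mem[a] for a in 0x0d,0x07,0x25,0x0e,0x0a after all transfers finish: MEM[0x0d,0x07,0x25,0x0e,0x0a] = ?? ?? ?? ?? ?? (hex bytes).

[0] 0x29->0x27 len=2 : 3d 7d
[1] 0x0b->0x25 len=4 : 25 c1 ad 72
[2] 0x24->0x07 len=8 : ec 25 c1 ad 72 3d 7d b8
[3] 0x0a->0x24 len=2 : ad 72
query mem[0x0d]=0x7d, mem[0x07]=0xec, mem[0x25]=0x72, mem[0x0e]=0xb8, mem[0x0a]=0xad

MEM[0x0d,0x07,0x25,0x0e,0x0a] = 7d ec 72 b8 ad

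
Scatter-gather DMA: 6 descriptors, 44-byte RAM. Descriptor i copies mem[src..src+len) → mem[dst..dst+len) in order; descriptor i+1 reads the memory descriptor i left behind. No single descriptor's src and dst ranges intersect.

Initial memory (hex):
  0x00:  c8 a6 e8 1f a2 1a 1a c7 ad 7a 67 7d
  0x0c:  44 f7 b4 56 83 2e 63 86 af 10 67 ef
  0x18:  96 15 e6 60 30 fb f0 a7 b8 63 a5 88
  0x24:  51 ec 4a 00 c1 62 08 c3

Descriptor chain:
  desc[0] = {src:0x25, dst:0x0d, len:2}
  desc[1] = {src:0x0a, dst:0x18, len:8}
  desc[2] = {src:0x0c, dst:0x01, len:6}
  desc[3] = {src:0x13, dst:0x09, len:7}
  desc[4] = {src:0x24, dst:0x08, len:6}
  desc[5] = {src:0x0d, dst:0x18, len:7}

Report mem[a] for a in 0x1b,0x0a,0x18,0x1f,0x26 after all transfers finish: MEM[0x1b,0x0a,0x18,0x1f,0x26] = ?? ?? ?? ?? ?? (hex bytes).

D0: mem[0x0d..0x0e] <- [ec 4a]
D1: mem[0x18..0x1f] <- [67 7d 44 ec 4a 56 83 2e]
D2: mem[0x01..0x06] <- [44 ec 4a 56 83 2e]
D3: mem[0x09..0x0f] <- [86 af 10 67 ef 67 7d]
D4: mem[0x08..0x0d] <- [51 ec 4a 00 c1 62]
D5: mem[0x18..0x1e] <- [62 67 7d 83 2e 63 86]
query mem[0x1b]=0x83, mem[0x0a]=0x4a, mem[0x18]=0x62, mem[0x1f]=0x2e, mem[0x26]=0x4a

MEM[0x1b,0x0a,0x18,0x1f,0x26] = 83 4a 62 2e 4a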